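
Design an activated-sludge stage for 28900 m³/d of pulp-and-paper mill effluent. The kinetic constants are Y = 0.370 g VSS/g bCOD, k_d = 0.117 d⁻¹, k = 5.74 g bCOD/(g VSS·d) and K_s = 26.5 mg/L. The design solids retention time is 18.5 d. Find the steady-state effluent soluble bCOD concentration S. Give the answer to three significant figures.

For a completely mixed reactor with recycle the Lawrence–McCarty relation gives S = K_s·(1 + k_d·θ_c) / [θ_c·(Y·k − k_d) − 1] = 26.5 × (1 + 0.117 × 18.5) / [18.5 × (0.370 × 5.74 − 0.117) − 1] = 83.86 / 36.13 = 2.321 mg/L.

S ≈ 2.32 mg/L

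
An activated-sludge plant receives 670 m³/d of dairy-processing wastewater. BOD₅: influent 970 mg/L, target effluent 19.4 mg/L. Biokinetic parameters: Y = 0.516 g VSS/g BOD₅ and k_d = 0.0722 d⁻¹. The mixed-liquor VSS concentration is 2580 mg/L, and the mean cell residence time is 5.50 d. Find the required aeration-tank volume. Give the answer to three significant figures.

V ≈ 501 m³

Steady-state biomass mass balance: V·X·(1 + k_d·θ_c) = Y·Q·(S₀ − S)·θ_c, so V = 0.516 × 670 × (970 − 19.4) × 5.50 / [2580 × (1 + 0.0722 × 5.50)] = 1.81×10^6 / 3605 = 501.5 m³.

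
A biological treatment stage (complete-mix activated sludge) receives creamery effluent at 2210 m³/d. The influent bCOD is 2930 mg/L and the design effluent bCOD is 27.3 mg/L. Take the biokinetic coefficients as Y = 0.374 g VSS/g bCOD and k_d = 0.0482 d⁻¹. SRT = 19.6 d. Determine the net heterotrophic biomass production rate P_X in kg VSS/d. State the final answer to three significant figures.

Observed yield with endogenous decay: Y_obs = Y / (1 + k_d·θ_c) = 0.374 / (1 + 0.0482 × 19.6) = 0.374 / 1.945 = 0.1923 g VSS/g bCOD.
Q·(S₀ − S) = 2210 × (2930 − 27.3) × 10⁻³ = 6415 kg/d removed.
Net biomass production P_X = Y_obs × Q·(S₀ − S) = 0.1923 × 6415 = 1234 kg VSS/d.

P_X ≈ 1230 kg VSS/d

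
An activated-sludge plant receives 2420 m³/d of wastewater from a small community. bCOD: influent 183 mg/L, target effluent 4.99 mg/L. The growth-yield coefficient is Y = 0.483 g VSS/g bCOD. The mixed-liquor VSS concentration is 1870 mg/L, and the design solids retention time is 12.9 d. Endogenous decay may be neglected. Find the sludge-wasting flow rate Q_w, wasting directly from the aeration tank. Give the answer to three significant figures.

With k_d = 0 the design equation reduces to V = Y Q (S₀−S) θ_c / X = 0.483 × 2420 × (183 − 4.99) × 12.9 / 1870 = 1435 m³.
With mixed-liquor wasting, θ_c = V/Q_w, so Q_w = V/θ_c = 1435/12.9 = 111.3 m³/d.

Q_w ≈ 111 m³/d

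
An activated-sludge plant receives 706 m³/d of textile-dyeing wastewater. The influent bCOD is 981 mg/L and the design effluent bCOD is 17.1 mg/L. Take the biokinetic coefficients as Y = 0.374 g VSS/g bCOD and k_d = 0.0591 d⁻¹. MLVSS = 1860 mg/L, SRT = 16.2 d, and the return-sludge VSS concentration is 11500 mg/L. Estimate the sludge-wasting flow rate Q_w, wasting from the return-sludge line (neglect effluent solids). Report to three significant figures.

From the SRT design equation V = Y Q (S₀−S) θ_c / [X (1 + k_d θ_c)] = 0.374 × 706 × (981 − 17.1) × 16.2 / [1860 × (1 + 0.0591 × 16.2)] = 4.12×10^6 / 3641 = 1132 m³.
θ_c = V·X/(Q_w·X_r) when wasting from the recycle, so Q_w = V·X/(θ_c·X_r) = 1132 × 1860 / (16.2 × 11500) = 11.31 m³/d.

Q_w ≈ 11.3 m³/d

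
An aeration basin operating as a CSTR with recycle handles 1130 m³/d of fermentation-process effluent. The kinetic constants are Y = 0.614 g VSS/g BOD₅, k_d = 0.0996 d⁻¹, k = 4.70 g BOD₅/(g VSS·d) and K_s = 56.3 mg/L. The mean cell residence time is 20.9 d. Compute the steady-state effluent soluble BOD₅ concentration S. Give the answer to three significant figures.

For a completely mixed reactor with recycle the Lawrence–McCarty relation gives S = K_s·(1 + k_d·θ_c) / [θ_c·(Y·k − k_d) − 1] = 56.3 × (1 + 0.0996 × 20.9) / [20.9 × (0.614 × 4.70 − 0.0996) − 1] = 173.5 / 57.23 = 3.031 mg/L.

S ≈ 3.03 mg/L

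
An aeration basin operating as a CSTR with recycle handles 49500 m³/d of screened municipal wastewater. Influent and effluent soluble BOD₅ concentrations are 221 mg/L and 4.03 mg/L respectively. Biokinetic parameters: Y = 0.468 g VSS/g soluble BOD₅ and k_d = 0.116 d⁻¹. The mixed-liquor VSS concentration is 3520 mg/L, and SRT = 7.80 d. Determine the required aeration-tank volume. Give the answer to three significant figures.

V ≈ 5850 m³

Steady-state biomass mass balance: V·X·(1 + k_d·θ_c) = Y·Q·(S₀ − S)·θ_c, so V = 0.468 × 49500 × (221 − 4.03) × 7.80 / [3520 × (1 + 0.116 × 7.80)] = 3.92×10^7 / 6705 = 5847 m³.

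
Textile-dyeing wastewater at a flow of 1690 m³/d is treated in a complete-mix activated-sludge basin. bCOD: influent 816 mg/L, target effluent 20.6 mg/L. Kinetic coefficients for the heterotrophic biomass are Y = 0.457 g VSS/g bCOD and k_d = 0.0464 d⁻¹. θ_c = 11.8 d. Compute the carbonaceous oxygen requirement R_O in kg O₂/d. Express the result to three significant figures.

The observed yield is Y_obs = Y/(1 + k_d·θ_c) = 0.457 / (1 + 0.0464 × 11.8) = 0.457 / 1.548 = 0.2953 g VSS per g bCOD removed.
Substrate removed = Q·(S₀ − S) = 1690 m³/d × (816 − 20.6) g/m³ = 1.34×10^6 g/d = 1344 kg/d.
P_X = Y_obs·Q·(S₀ − S) = 0.2953 × 1344 = 397.0 kg VSS/d.
Carbonaceous O₂ demand = substrate oxidised − cell-mass equivalent = 1344 − 1.42 × 397.0 = 780.5 kg O₂/d.

R_O ≈ 781 kg O₂/d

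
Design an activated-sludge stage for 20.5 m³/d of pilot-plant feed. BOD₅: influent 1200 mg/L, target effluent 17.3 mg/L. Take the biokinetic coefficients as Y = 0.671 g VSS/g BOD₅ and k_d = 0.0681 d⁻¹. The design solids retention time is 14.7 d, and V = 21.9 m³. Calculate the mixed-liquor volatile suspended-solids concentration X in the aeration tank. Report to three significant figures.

X ≈ 5460 mg/L

X = Y·Q·ΔS·θ_c / [V·(1 + k_d θ_c)] = 0.671 × 20.5 × (1200 − 17.3) × 14.7 / [21.9 × (1 + 0.0681 × 14.7)] = 5457 mg/L.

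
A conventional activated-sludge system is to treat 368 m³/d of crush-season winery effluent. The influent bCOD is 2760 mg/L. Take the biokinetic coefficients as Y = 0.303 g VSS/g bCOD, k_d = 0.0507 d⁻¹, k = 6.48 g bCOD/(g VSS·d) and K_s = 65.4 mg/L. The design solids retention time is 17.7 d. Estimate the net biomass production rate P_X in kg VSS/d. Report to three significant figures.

P_X ≈ 162 kg VSS/d

Effluent substrate depends only on kinetics and SRT: S = K_s(1 + k_d θ_c) / [θ_c(Yk − k_d) − 1] = 65.4 × (1 + 0.0507 × 17.7) / [17.7 × (0.303 × 6.48 − 0.0507) − 1] = 124.1 / 32.86 = 3.777 mg/L.
The observed yield is Y_obs = Y/(1 + k_d·θ_c) = 0.303 / (1 + 0.0507 × 17.7) = 0.303 / 1.897 = 0.1597 g VSS per g bCOD removed.
Substrate removed = Q·(S₀ − S) = 368 m³/d × (2760 − 3.78) g/m³ = 1.01×10^6 g/d = 1014 kg/d.
Biomass produced: P_X = Y_obs·Q·ΔS = 0.1597 × 1014 ≈ 162.0 kg VSS/d.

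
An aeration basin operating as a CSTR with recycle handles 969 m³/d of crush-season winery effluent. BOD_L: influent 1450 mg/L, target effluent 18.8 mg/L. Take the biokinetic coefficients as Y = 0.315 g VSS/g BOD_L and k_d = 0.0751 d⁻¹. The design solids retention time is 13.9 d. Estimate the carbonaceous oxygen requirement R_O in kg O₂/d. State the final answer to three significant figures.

R_O ≈ 1080 kg O₂/d

Y_obs = Y / (1 + k_d θ_c) = 0.315 / (1 + 0.0751 × 13.9) = 0.315 / 2.044 = 0.1541.
Substrate removed = Q·(S₀ − S) = 969 m³/d × (1450 − 18.8) g/m³ = 1.39×10^6 g/d = 1387 kg/d.
P_X = Y_obs·Q·(S₀ − S) = 0.1541 × 1387 = 213.7 kg VSS/d.
R_O = Q·ΔS − 1.42 P_X = 1387 − 303.5 = 1083 kg O₂/d.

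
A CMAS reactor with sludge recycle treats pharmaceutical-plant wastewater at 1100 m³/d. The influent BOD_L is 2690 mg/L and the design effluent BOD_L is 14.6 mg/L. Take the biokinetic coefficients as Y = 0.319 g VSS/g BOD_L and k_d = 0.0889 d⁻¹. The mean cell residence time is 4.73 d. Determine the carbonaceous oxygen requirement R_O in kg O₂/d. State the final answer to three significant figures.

Observed yield with endogenous decay: Y_obs = Y / (1 + k_d·θ_c) = 0.319 / (1 + 0.0889 × 4.73) = 0.319 / 1.420 = 0.2246 g VSS/g BOD_L.
Q·(S₀ − S) = 1100 × (2690 − 14.6) × 10⁻³ = 2943 kg/d removed.
Net sludge production P_X = 0.2246 × 2943 = 660.9 kg VSS/d.
R_O = Q·(S₀ − S) − 1.42·P_X = 2943 − 1.42 × 660.9 = 2004 kg O₂/d.

R_O ≈ 2000 kg O₂/d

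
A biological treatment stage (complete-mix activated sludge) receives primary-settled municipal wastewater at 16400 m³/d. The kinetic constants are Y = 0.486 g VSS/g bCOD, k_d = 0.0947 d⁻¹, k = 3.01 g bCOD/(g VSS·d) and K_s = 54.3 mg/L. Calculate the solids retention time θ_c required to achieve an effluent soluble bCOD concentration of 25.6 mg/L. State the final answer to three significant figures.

θ_c ≈ 2.67 d

At the target effluent, Y k S/(K_s+S) = 0.486×3.01×25.6/79.90 = 0.4687 d⁻¹.
Then 1/θ_c = μ − k_d = 0.4687 − 0.0947 = 0.3740 d⁻¹, giving θ_c = 2.674 d.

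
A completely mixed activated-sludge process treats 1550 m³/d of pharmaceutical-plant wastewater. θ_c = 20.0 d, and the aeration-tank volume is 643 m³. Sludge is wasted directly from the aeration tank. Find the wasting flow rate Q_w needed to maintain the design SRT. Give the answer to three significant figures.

Q_w ≈ 32.1 m³/d

Wasting from the aeration tank: Q_w = V / θ_c = 643.0 / 20.0 = 32.15 m³/d.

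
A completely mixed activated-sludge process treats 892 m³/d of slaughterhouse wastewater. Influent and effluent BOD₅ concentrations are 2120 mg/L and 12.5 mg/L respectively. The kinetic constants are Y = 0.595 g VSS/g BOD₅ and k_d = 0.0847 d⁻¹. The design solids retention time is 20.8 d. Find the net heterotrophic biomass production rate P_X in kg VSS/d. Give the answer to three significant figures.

Correct the yield for decay: Y_obs = Y/(1 + k_d θ_c) = 0.595 / (1 + 0.0847 × 20.8) = 0.595 / 2.762 = 0.2154.
Mass of BOD₅ removed per day: Q(S₀ − S) = 892 × 2108 g/m³ = 1880 kg/d.
P_X = Y_obs · Q(S₀ − S) = 0.2154 × 1880 = 405.0 kg VSS/d.

P_X ≈ 405 kg VSS/d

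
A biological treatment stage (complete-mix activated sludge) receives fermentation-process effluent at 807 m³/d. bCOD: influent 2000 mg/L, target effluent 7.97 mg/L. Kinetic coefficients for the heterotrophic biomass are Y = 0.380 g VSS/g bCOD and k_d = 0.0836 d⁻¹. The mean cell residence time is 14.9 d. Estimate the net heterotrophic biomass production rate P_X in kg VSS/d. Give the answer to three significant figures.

The observed yield is Y_obs = Y/(1 + k_d·θ_c) = 0.380 / (1 + 0.0836 × 14.9) = 0.380 / 2.246 = 0.1692 g VSS per g bCOD removed.
Mass of bCOD removed per day: Q(S₀ − S) = 807 × 1992 g/m³ = 1608 kg/d.
So the net sludge growth is P_X = 0.1692 × 1608 = 272.0 kg VSS/d.

P_X ≈ 272 kg VSS/d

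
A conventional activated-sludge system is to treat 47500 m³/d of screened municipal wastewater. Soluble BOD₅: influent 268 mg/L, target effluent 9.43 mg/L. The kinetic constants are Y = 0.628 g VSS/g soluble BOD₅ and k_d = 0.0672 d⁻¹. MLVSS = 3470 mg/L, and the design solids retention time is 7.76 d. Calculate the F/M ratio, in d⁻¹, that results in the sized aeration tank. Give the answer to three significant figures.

F/M ≈ 0.324 d⁻¹

Steady-state biomass mass balance: V·X·(1 + k_d·θ_c) = Y·Q·(S₀ − S)·θ_c, so V = 0.628 × 47500 × (268 − 9.43) × 7.76 / [3470 × (1 + 0.0672 × 7.76)] = 5.99×10^7 / 5280 = 11337 m³.
Food-to-microorganism ratio F/M = Q S₀ / (V X) = 47500 × 268 / (11337 × 3470) = 0.3236 d⁻¹.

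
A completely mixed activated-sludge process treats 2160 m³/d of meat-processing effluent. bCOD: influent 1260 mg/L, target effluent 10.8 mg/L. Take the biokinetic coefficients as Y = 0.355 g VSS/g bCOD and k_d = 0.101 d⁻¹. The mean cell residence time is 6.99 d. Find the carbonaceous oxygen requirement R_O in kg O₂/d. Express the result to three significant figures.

Correct the yield for decay: Y_obs = Y/(1 + k_d θ_c) = 0.355 / (1 + 0.101 × 6.99) = 0.355 / 1.706 = 0.2081.
Substrate removed = Q·(S₀ − S) = 2160 m³/d × (1260 − 10.8) g/m³ = 2.7×10^6 g/d = 2698 kg/d.
P_X = Y_obs·Q·(S₀ − S) = 0.2081 × 2698 = 561.5 kg VSS/d.
R_O = Q·ΔS − 1.42 P_X = 2698 − 797.3 = 1901 kg O₂/d.

R_O ≈ 1900 kg O₂/d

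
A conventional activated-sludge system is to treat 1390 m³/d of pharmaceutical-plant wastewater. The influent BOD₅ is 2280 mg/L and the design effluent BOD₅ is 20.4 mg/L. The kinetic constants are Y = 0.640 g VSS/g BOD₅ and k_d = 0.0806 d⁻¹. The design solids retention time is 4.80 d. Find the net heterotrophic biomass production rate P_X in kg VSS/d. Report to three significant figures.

P_X ≈ 1450 kg VSS/d

The observed yield is Y_obs = Y/(1 + k_d·θ_c) = 0.640 / (1 + 0.0806 × 4.80) = 0.640 / 1.387 = 0.4615 g VSS per g BOD₅ removed.
ΔS = 2280 − 20.4 = 2260 mg/L, so the substrate removal rate is 1390 × 2260/1000 = 3141 kg BOD₅/d.
P_X = Y_obs · Q(S₀ − S) = 0.4615 × 3141 = 1449 kg VSS/d.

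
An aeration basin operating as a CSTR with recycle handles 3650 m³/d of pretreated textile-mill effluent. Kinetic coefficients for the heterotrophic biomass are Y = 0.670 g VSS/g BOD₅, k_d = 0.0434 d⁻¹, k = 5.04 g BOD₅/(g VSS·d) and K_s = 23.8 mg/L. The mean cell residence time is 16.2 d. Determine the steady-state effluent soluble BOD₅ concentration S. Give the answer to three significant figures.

For a completely mixed reactor with recycle the Lawrence–McCarty relation gives S = K_s·(1 + k_d·θ_c) / [θ_c·(Y·k − k_d) − 1] = 23.8 × (1 + 0.0434 × 16.2) / [16.2 × (0.670 × 5.04 − 0.0434) − 1] = 40.53 / 53.00 = 0.7648 mg/L.

S ≈ 0.765 mg/L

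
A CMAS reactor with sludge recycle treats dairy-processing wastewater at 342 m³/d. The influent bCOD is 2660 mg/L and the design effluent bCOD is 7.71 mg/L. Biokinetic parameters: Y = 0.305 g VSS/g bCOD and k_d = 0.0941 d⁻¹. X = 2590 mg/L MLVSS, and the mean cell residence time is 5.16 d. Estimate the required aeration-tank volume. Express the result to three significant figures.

V ≈ 371 m³

From the SRT design equation V = Y Q (S₀−S) θ_c / [X (1 + k_d θ_c)] = 0.305 × 342 × (2660 − 7.71) × 5.16 / [2590 × (1 + 0.0941 × 5.16)] = 1.43×10^6 / 3848 = 371.0 m³.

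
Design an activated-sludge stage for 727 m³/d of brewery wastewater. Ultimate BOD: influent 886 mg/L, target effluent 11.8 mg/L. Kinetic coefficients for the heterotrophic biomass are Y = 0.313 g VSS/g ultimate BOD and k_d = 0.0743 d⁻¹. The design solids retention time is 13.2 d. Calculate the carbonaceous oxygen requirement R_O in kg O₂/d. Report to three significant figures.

R_O ≈ 493 kg O₂/d

Correct the yield for decay: Y_obs = Y/(1 + k_d θ_c) = 0.313 / (1 + 0.0743 × 13.2) = 0.313 / 1.981 = 0.1580.
ΔS = 886 − 11.8 = 874.2 mg/L, so the substrate removal rate is 727 × 874.2/1000 = 635.5 kg ultimate BOD/d.
Net sludge production P_X = 0.1580 × 635.5 = 100.4 kg VSS/d.
R_O = Q·(S₀ − S) − 1.42·P_X = 635.5 − 1.42 × 100.4 = 492.9 kg O₂/d.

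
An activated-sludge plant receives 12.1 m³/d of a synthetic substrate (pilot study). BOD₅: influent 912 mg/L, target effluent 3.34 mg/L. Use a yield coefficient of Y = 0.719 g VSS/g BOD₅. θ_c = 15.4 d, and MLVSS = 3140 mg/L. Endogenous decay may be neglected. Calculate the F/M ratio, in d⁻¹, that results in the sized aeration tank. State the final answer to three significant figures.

Biomass mass balance (decay neglected): V·X = Y·Q·(S₀ − S)·θ_c, so V = 0.719 × 12.1 × (912 − 3.34) × 15.4 / 3140 = 38.77 m³.
F/M = Q·S₀ / (V·X) = 12.1 × 912 / (38.77 × 3140) = 0.09064 g BOD₅·(g VSS·d)⁻¹.

F/M ≈ 0.0906 d⁻¹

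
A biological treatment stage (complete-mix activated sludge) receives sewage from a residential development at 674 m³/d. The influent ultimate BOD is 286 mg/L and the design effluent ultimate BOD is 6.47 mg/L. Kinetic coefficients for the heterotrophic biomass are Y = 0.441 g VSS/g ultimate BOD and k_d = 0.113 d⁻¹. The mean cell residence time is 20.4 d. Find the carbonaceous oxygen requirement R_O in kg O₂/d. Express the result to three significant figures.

R_O ≈ 153 kg O₂/d

Y_obs = Y / (1 + k_d θ_c) = 0.441 / (1 + 0.113 × 20.4) = 0.441 / 3.305 = 0.1334.
Mass of ultimate BOD removed per day: Q(S₀ − S) = 674 × 279.5 g/m³ = 188.4 kg/d.
Net sludge production P_X = 0.1334 × 188.4 = 25.14 kg VSS/d.
Carbonaceous O₂ demand = substrate oxidised − cell-mass equivalent = 188.4 − 1.42 × 25.14 = 152.7 kg O₂/d.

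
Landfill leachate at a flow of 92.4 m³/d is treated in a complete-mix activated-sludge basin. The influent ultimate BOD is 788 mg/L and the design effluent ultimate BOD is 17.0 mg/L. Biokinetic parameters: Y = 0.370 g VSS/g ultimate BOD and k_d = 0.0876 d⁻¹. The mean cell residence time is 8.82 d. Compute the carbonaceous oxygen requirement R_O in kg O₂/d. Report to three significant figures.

Correct the yield for decay: Y_obs = Y/(1 + k_d θ_c) = 0.370 / (1 + 0.0876 × 8.82) = 0.370 / 1.773 = 0.2087.
Substrate removed = Q·(S₀ − S) = 92.4 m³/d × (788 − 17.0) g/m³ = 7.12×10^4 g/d = 71.24 kg/d.
P_X = Y_obs·Q·(S₀ − S) = 0.2087 × 71.24 = 14.87 kg VSS/d.
R_O = Q·ΔS − 1.42 P_X = 71.24 − 21.12 = 50.13 kg O₂/d.

R_O ≈ 50.1 kg O₂/d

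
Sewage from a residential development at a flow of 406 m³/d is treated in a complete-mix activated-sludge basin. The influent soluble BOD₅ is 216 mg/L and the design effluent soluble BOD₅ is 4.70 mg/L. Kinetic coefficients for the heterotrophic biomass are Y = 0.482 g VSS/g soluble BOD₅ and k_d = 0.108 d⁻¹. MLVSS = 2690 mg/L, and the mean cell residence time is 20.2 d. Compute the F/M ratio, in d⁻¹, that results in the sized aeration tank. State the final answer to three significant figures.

F/M ≈ 0.334 d⁻¹

Rearranging the biomass balance for a CMAS with decay, V = Y·Q·ΔS·θ_c / [X·(1+k_d θ_c)] = 0.482 × 406 × (216 − 4.70) × 20.2 / [2690 × (1 + 0.108 × 20.2)] = 8.35×10^5 / 8559 = 97.59 m³.
F/M = Q·S₀ / (V·X) = 406 × 216 / (97.59 × 2690) = 0.3340 g soluble BOD₅·(g VSS·d)⁻¹.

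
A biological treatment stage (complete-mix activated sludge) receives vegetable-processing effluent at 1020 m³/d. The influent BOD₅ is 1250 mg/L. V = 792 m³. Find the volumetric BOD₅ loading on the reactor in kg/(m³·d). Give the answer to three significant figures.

L_v = Q S₀ / V = 1020 × 1250 × 10⁻³ / 792.0 = 1.610 kg/(m³·d).

L_v ≈ 1.61 kg BOD₅/(m³·d)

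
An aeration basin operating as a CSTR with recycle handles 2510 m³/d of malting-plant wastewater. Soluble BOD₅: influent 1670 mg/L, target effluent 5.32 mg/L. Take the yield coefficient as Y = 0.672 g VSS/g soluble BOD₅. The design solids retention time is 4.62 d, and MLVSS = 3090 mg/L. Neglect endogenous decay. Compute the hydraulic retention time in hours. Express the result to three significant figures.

τ ≈ 40.1 h

With k_d = 0 the design equation reduces to V = Y Q (S₀−S) θ_c / X = 0.672 × 2510 × (1670 − 5.32) × 4.62 / 3090 = 4198 m³.
Hydraulic retention time τ = V/Q = 4198 / 2510 = 1.673 d = 40.14 h.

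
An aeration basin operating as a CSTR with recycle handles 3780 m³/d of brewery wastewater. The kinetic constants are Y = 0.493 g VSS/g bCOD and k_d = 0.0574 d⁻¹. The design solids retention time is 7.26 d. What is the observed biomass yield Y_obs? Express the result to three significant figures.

The observed yield is Y_obs = Y/(1 + k_d·θ_c) = 0.493 / (1 + 0.0574 × 7.26) = 0.493 / 1.417 = 0.3480 g VSS per g bCOD removed.

Y_obs ≈ 0.348 g VSS/g bCOD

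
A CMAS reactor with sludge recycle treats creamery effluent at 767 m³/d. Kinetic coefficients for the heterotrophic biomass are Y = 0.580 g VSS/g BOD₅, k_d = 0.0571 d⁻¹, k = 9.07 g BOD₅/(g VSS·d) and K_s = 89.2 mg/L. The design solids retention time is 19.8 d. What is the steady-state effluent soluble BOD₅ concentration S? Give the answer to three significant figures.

Effluent substrate depends only on kinetics and SRT: S = K_s(1 + k_d θ_c) / [θ_c(Yk − k_d) − 1] = 89.2 × (1 + 0.0571 × 19.8) / [19.8 × (0.580 × 9.07 − 0.0571) − 1] = 190.0 / 102.0 = 1.863 mg/L.

S ≈ 1.86 mg/L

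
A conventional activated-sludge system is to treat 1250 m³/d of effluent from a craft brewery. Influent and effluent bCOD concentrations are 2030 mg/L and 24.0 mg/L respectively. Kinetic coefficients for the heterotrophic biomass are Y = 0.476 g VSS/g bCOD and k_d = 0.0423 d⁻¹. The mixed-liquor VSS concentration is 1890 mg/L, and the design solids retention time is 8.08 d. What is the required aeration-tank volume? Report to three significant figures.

V ≈ 3800 m³

Steady-state biomass mass balance: V·X·(1 + k_d·θ_c) = Y·Q·(S₀ − S)·θ_c, so V = 0.476 × 1250 × (2030 − 24.0) × 8.08 / [1890 × (1 + 0.0423 × 8.08)] = 9.64×10^6 / 2536 = 3803 m³.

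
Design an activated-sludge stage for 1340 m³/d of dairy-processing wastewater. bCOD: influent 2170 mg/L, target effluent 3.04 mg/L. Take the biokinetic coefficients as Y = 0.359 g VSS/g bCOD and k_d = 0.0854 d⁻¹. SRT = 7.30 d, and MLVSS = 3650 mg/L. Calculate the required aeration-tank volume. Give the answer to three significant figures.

V ≈ 1280 m³

From the SRT design equation V = Y Q (S₀−S) θ_c / [X (1 + k_d θ_c)] = 0.359 × 1340 × (2170 − 3.04) × 7.30 / [3650 × (1 + 0.0854 × 7.30)] = 7.61×10^6 / 5925 = 1284 m³.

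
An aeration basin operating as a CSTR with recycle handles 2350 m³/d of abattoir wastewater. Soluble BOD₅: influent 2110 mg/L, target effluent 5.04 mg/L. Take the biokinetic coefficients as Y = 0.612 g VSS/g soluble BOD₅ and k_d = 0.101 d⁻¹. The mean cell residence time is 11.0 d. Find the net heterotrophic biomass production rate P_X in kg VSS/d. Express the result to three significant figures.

P_X ≈ 1430 kg VSS/d

Correct the yield for decay: Y_obs = Y/(1 + k_d θ_c) = 0.612 / (1 + 0.101 × 11.0) = 0.612 / 2.111 = 0.2899.
Substrate removed = Q·(S₀ − S) = 2350 m³/d × (2110 − 5.04) g/m³ = 4.95×10^6 g/d = 4947 kg/d.
P_X = Y_obs · Q(S₀ − S) = 0.2899 × 4947 = 1434 kg VSS/d.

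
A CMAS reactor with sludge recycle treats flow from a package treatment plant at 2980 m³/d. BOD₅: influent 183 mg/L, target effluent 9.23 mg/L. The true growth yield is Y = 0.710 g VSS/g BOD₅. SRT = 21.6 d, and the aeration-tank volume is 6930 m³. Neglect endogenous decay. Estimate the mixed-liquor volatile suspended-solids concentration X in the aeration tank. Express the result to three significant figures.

X ≈ 1150 mg/L

Without decay, X = Y Q (S₀−S) θ_c / V = 0.710 × 2980 × (183 − 9.23) × 21.6 / 6930 = 1146 mg/L.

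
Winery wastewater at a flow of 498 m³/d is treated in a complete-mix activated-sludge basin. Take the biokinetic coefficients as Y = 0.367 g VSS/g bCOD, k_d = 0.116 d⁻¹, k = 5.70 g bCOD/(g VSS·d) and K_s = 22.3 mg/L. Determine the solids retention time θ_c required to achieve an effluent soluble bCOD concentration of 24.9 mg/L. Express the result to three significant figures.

θ_c ≈ 1.01 d

From 1/θ_c = Y·k·S/(K_s + S) − k_d: Y·k·S/(K_s+S) = 0.367 × 5.70 × 24.9 / (22.3 + 24.9) = 1.104 d⁻¹.
θ_c = 1/(μ − k_d) = 1/(1.104 − 0.116) = 1/0.9876 = 1.013 d.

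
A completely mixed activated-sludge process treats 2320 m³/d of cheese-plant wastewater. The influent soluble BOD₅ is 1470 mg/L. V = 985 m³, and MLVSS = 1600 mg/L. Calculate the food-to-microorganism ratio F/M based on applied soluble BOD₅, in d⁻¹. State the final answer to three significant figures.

F/M = applied load / biomass = Q·S₀/(V·X) = 2320 × 1470 / (985.0 × 1600) = 2.164 d⁻¹.

F/M ≈ 2.16 d⁻¹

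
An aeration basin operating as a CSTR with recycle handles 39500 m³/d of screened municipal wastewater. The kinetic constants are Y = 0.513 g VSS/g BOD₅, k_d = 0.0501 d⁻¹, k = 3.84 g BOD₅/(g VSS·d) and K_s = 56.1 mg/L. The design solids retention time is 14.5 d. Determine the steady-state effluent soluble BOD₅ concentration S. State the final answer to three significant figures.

From the Monod/SRT balance for a CMAS, S = K_s·(1+k_d θ_c)/[θ_c·(Y k − k_d) − 1] = 56.1 × (1 + 0.0501 × 14.5) / [14.5 × (0.513 × 3.84 − 0.0501) − 1] = 96.85 / 26.84 = 3.609 mg/L.

S ≈ 3.61 mg/L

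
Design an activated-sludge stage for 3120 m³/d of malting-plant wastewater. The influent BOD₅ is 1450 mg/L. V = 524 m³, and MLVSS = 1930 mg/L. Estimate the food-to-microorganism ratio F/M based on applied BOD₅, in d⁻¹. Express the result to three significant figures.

Food-to-microorganism ratio F/M = Q S₀ / (V X) = 3120 × 1450 / (524.0 × 1930) = 4.473 d⁻¹.

F/M ≈ 4.47 d⁻¹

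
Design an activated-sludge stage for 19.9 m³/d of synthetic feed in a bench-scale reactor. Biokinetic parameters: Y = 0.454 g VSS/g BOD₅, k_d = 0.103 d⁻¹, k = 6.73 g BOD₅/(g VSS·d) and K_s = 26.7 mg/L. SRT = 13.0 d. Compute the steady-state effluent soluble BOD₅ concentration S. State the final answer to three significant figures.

Effluent substrate depends only on kinetics and SRT: S = K_s(1 + k_d θ_c) / [θ_c(Yk − k_d) − 1] = 26.7 × (1 + 0.103 × 13.0) / [13.0 × (0.454 × 6.73 − 0.103) − 1] = 62.45 / 37.38 = 1.671 mg/L.

S ≈ 1.67 mg/L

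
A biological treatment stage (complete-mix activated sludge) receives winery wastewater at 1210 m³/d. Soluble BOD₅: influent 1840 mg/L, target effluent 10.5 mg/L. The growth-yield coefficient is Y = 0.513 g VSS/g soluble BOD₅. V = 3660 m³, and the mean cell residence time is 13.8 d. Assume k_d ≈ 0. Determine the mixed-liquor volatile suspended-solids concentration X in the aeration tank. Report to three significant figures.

X ≈ 4280 mg/L

Without decay, X = Y Q (S₀−S) θ_c / V = 0.513 × 1210 × (1840 − 10.5) × 13.8 / 3660 = 4282 mg/L.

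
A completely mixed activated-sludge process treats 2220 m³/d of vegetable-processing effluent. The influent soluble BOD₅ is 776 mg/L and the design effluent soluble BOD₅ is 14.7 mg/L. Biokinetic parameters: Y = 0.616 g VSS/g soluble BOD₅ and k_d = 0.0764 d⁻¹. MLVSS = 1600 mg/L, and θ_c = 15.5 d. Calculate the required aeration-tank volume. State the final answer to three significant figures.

Rearranging the biomass balance for a CMAS with decay, V = Y·Q·ΔS·θ_c / [X·(1+k_d θ_c)] = 0.616 × 2220 × (776 − 14.7) × 15.5 / [1600 × (1 + 0.0764 × 15.5)] = 1.61×10^7 / 3495 = 4618 m³.

V ≈ 4620 m³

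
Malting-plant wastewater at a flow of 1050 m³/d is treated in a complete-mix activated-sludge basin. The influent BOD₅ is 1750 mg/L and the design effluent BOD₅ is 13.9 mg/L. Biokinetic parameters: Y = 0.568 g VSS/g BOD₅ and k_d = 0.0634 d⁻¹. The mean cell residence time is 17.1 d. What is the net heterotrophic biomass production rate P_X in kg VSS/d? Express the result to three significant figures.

Observed yield with endogenous decay: Y_obs = Y / (1 + k_d·θ_c) = 0.568 / (1 + 0.0634 × 17.1) = 0.568 / 2.084 = 0.2725 g VSS/g BOD₅.
Q·(S₀ − S) = 1050 × (1750 − 13.9) × 10⁻³ = 1823 kg/d removed.
P_X = Y_obs · Q(S₀ − S) = 0.2725 × 1823 = 496.8 kg VSS/d.

P_X ≈ 497 kg VSS/d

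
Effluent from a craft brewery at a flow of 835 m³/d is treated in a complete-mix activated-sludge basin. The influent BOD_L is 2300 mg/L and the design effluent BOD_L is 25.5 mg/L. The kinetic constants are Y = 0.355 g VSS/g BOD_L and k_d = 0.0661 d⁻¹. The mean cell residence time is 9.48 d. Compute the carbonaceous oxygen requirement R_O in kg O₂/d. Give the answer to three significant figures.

R_O ≈ 1310 kg O₂/d

Observed yield with endogenous decay: Y_obs = Y / (1 + k_d·θ_c) = 0.355 / (1 + 0.0661 × 9.48) = 0.355 / 1.627 = 0.2182 g VSS/g BOD_L.
Substrate removed = Q·(S₀ − S) = 835 m³/d × (2300 − 25.5) g/m³ = 1.9×10^6 g/d = 1899 kg/d.
Biomass synthesised: P_X = Y_obs × 1899 = 414.5 kg VSS/d.
R_O = Q·(S₀ − S) − 1.42·P_X = 1899 − 1.42 × 414.5 = 1311 kg O₂/d.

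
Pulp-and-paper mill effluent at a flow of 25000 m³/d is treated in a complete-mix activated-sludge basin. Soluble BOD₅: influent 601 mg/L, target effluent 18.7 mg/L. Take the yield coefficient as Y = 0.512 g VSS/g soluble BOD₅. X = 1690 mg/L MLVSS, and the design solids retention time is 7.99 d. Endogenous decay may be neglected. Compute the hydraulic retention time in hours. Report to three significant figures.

τ ≈ 33.8 h

With k_d = 0 the design equation reduces to V = Y Q (S₀−S) θ_c / X = 0.512 × 25000 × (601 − 18.7) × 7.99 / 1690 = 35238 m³.
HRT = V/Q = 35238 m³ / 25000 m³·d⁻¹ = 1.410 d × 24 = 33.83 h.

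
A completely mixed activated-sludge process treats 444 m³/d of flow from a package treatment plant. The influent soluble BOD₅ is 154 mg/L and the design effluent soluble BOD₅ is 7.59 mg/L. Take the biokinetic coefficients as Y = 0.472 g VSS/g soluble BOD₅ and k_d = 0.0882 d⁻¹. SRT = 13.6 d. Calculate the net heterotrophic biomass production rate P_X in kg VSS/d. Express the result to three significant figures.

P_X ≈ 13.9 kg VSS/d

Correct the yield for decay: Y_obs = Y/(1 + k_d θ_c) = 0.472 / (1 + 0.0882 × 13.6) = 0.472 / 2.200 = 0.2146.
Mass of soluble BOD₅ removed per day: Q(S₀ − S) = 444 × 146.4 g/m³ = 65.01 kg/d.
Biomass produced: P_X = Y_obs·Q·ΔS = 0.2146 × 65.01 ≈ 13.95 kg VSS/d.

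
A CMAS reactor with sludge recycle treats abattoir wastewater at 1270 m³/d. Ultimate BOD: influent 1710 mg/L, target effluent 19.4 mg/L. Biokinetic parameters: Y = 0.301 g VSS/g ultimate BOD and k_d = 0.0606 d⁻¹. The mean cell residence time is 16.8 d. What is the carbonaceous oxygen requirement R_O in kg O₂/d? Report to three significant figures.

Observed yield with endogenous decay: Y_obs = Y / (1 + k_d·θ_c) = 0.301 / (1 + 0.0606 × 16.8) = 0.301 / 2.018 = 0.1492 g VSS/g ultimate BOD.
Substrate removed = Q·(S₀ − S) = 1270 m³/d × (1710 − 19.4) g/m³ = 2.15×10^6 g/d = 2147 kg/d.
P_X = Y_obs·Q·(S₀ − S) = 0.1492 × 2147 = 320.2 kg VSS/d.
R_O = Q·ΔS − 1.42 P_X = 2147 − 454.7 = 1692 kg O₂/d.

R_O ≈ 1690 kg O₂/d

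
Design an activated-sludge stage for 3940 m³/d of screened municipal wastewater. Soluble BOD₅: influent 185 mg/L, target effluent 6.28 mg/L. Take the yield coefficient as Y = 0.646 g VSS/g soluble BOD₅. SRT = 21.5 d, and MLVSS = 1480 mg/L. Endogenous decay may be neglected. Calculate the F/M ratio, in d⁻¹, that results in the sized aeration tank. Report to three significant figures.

Biomass mass balance (decay neglected): V·X = Y·Q·(S₀ − S)·θ_c, so V = 0.646 × 3940 × (185 − 6.28) × 21.5 / 1480 = 6608 m³.
Food-to-microorganism ratio F/M = Q S₀ / (V X) = 3940 × 185 / (6608 × 1480) = 0.07453 d⁻¹.

F/M ≈ 0.0745 d⁻¹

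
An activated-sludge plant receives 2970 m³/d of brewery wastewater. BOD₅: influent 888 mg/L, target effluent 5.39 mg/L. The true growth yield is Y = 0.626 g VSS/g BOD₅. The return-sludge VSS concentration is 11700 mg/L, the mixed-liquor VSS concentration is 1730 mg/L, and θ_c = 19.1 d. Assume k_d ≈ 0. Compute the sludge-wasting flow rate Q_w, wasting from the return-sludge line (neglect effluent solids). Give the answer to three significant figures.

Q_w ≈ 140 m³/d

V·X = Y·Q·ΔS·θ_c gives V = 0.626 × 2970 × (888 − 5.39) × 19.1 / 1730 = 18117 m³.
θ_c = V·X/(Q_w·X_r) when wasting from the recycle, so Q_w = V·X/(θ_c·X_r) = 18117 × 1730 / (19.1 × 11700) = 140.3 m³/d.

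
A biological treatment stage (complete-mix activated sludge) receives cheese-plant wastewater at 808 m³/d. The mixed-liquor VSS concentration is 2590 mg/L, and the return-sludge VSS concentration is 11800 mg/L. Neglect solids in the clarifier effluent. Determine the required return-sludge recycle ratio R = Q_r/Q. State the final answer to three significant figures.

Solids balance on the clarifier gives (1+R)X = R·X_r, so R = X/(X_r − X) = 2590 / (11800 − 2590) = 0.2812.

R ≈ 0.281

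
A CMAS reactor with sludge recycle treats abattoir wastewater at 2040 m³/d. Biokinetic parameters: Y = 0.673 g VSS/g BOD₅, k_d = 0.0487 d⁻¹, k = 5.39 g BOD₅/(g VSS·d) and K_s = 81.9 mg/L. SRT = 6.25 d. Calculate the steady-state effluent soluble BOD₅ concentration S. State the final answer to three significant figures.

From the Monod/SRT balance for a CMAS, S = K_s·(1+k_d θ_c)/[θ_c·(Y k − k_d) − 1] = 81.9 × (1 + 0.0487 × 6.25) / [6.25 × (0.673 × 5.39 − 0.0487) − 1] = 106.8 / 21.37 = 5.000 mg/L.

S ≈ 5.00 mg/L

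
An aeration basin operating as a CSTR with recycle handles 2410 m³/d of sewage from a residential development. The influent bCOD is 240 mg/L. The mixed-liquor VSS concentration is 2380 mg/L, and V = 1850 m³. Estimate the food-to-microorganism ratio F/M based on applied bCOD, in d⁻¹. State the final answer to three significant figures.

F/M = Q·S₀ / (V·X) = 2410 × 240 / (1850 × 2380) = 0.1314 g bCOD·(g VSS·d)⁻¹.

F/M ≈ 0.131 d⁻¹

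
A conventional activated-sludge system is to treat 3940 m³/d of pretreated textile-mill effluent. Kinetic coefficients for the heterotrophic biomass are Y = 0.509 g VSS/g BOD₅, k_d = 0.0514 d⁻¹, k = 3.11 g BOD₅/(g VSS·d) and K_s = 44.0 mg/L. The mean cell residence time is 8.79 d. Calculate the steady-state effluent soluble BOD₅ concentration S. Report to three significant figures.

S ≈ 5.13 mg/L

For a completely mixed reactor with recycle the Lawrence–McCarty relation gives S = K_s·(1 + k_d·θ_c) / [θ_c·(Y·k − k_d) − 1] = 44.0 × (1 + 0.0514 × 8.79) / [8.79 × (0.509 × 3.11 − 0.0514) − 1] = 63.88 / 12.46 = 5.126 mg/L.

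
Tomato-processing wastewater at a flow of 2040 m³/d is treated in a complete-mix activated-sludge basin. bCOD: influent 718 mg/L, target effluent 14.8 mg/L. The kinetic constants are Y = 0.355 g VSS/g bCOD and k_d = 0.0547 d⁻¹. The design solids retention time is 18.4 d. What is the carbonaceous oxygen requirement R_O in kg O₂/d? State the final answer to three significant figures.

Observed yield with endogenous decay: Y_obs = Y / (1 + k_d·θ_c) = 0.355 / (1 + 0.0547 × 18.4) = 0.355 / 2.006 = 0.1769 g VSS/g bCOD.
Mass of bCOD removed per day: Q(S₀ − S) = 2040 × 703.2 g/m³ = 1435 kg/d.
Biomass synthesised: P_X = Y_obs × 1435 = 253.8 kg VSS/d.
Carbonaceous O₂ demand = substrate oxidised − cell-mass equivalent = 1435 − 1.42 × 253.8 = 1074 kg O₂/d.

R_O ≈ 1070 kg O₂/d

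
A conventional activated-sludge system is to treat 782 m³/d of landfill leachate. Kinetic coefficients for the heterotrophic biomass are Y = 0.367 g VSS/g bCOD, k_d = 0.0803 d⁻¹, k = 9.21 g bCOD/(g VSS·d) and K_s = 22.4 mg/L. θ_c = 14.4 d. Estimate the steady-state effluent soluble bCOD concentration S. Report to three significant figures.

From the Monod/SRT balance for a CMAS, S = K_s·(1+k_d θ_c)/[θ_c·(Y k − k_d) − 1] = 22.4 × (1 + 0.0803 × 14.4) / [14.4 × (0.367 × 9.21 − 0.0803) − 1] = 48.30 / 46.52 = 1.038 mg/L.

S ≈ 1.04 mg/L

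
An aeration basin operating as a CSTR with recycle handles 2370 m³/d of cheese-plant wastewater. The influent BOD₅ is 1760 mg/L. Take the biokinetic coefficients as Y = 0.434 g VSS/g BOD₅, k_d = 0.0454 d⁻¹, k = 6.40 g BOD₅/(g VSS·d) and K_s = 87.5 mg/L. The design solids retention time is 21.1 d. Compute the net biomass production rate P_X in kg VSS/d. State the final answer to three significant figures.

Effluent substrate depends only on kinetics and SRT: S = K_s(1 + k_d θ_c) / [θ_c(Yk − k_d) − 1] = 87.5 × (1 + 0.0454 × 21.1) / [21.1 × (0.434 × 6.40 − 0.0454) − 1] = 171.3 / 56.65 = 3.024 mg/L.
Correct the yield for decay: Y_obs = Y/(1 + k_d θ_c) = 0.434 / (1 + 0.0454 × 21.1) = 0.434 / 1.958 = 0.2217.
Mass of BOD₅ removed per day: Q(S₀ − S) = 2370 × 1757 g/m³ = 4164 kg/d.
P_X = Y_obs · Q(S₀ − S) = 0.2217 × 4164 = 923.0 kg VSS/d.

P_X ≈ 923 kg VSS/d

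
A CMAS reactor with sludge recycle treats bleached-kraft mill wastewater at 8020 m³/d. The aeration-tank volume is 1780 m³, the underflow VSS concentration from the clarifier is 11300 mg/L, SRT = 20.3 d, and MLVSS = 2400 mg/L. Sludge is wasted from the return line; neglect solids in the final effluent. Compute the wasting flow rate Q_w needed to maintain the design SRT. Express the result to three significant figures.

Q_w ≈ 18.6 m³/d

θ_c = V·X/(Q_w·X_r) when wasting from the recycle, so Q_w = V·X/(θ_c·X_r) = 1780 × 2400 / (20.3 × 11300) = 18.62 m³/d.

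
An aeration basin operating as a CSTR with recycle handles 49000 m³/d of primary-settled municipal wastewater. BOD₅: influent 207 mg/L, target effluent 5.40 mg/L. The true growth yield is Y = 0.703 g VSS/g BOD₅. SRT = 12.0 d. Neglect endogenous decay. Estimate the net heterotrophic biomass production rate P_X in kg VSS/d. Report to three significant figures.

No decay correction is needed, so Y_obs = Y = 0.703.
Mass of BOD₅ removed per day: Q(S₀ − S) = 49000 × 201.6 g/m³ = 9878 kg/d.
Biomass produced: P_X = Y_obs·Q·ΔS = 0.7030 × 9878 ≈ 6945 kg VSS/d.

P_X ≈ 6940 kg VSS/d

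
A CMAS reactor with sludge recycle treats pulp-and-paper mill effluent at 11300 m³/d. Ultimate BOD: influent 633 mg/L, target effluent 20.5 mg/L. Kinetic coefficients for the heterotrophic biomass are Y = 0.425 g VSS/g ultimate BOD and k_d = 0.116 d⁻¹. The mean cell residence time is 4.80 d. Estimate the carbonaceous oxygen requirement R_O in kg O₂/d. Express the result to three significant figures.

The observed yield is Y_obs = Y/(1 + k_d·θ_c) = 0.425 / (1 + 0.116 × 4.80) = 0.425 / 1.557 = 0.2730 g VSS per g ultimate BOD removed.
Mass of ultimate BOD removed per day: Q(S₀ − S) = 11300 × 612.5 g/m³ = 6921 kg/d.
Biomass synthesised: P_X = Y_obs × 6921 = 1889 kg VSS/d.
R_O = Q·(S₀ − S) − 1.42·P_X = 6921 − 1.42 × 1889 = 4238 kg O₂/d.

R_O ≈ 4240 kg O₂/d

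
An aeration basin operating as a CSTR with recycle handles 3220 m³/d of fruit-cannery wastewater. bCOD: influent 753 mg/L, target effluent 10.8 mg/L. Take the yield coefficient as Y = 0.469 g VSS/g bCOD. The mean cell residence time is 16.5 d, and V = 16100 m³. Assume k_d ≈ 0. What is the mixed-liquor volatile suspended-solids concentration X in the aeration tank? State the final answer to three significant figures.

X ≈ 1150 mg/L

From V·X = Y·Q·(S₀ − S)·θ_c (decay neglected): X = 0.469 × 3220 × (753 − 10.8) × 16.5 / 16100 = 1149 mg/L.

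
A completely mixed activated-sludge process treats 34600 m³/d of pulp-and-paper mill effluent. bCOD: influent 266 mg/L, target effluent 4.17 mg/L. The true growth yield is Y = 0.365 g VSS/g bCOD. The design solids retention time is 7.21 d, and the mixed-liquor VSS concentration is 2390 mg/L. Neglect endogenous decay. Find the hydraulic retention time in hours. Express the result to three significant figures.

τ ≈ 6.92 h

V·X = Y·Q·ΔS·θ_c gives V = 0.365 × 34600 × (266 − 4.17) × 7.21 / 2390 = 9975 m³.
Hydraulic retention time τ = V/Q = 9975 / 34600 = 0.2883 d = 6.919 h.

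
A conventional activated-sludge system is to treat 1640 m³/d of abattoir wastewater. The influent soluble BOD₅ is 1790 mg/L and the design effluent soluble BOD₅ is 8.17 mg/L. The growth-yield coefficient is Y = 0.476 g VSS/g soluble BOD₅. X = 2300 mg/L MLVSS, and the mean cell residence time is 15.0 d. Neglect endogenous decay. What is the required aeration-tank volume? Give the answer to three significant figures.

V ≈ 9070 m³

V·X = Y·Q·ΔS·θ_c gives V = 0.476 × 1640 × (1790 − 8.17) × 15.0 / 2300 = 9072 m³.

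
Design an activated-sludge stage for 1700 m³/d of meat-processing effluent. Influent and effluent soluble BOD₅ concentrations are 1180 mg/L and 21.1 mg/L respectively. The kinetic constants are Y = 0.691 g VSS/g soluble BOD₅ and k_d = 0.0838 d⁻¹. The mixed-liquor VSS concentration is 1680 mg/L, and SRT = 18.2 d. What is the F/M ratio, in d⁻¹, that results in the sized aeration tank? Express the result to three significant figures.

F/M ≈ 0.204 d⁻¹

Rearranging the biomass balance for a CMAS with decay, V = Y·Q·ΔS·θ_c / [X·(1+k_d θ_c)] = 0.691 × 1700 × (1180 − 21.1) × 18.2 / [1680 × (1 + 0.0838 × 18.2)] = 2.48×10^7 / 4242 = 5840 m³.
Food-to-microorganism ratio F/M = Q S₀ / (V X) = 1700 × 1180 / (5840 × 1680) = 0.2044 d⁻¹.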